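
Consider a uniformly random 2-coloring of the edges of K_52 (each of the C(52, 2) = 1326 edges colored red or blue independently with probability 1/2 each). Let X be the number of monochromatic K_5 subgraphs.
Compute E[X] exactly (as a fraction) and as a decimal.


Let X = Σ_S X_S over the C(52, 5) = 2598960 subsets S of size 5, where X_S = 1 if the K_5 on S is monochromatic.
For a fixed S, the K_5 on S has C(5, 2) = 10 edges. P[all 10 edges red] = (1/2)^10, and likewise for blue, so P[monochromatic] = 2·(1/2)^10 = 2^{1 − 10} = 1/512.
Summing: E[X] = C(52, 5) · 2^{1 − 10} = 2598960 · 1/512 = 162435/32.
Numerically: E[X] ≈ 5076.094.

E[X] = C(52,5)·2^(1−C(5,2)) = 162435/32 ≈ 5076.094.


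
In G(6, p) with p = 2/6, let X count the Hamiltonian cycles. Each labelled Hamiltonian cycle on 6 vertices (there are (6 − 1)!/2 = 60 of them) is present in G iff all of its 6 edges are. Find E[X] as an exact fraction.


K_6 has (6 − 1)!/2 = 60 labelled Hamiltonian cycles.
For each such Hamiltonian cycle H, let X_H = 1 if all 6 edges of H are present in G. Then P[X_H = 1] = p^{6} = (1/3)^{6} = 1/729.
By linearity of expectation: E[X] = Σ_H E[X_H] = 60 · p^{6} = 60 · 1/729 = 20/243.
Numerically: E[X] ≈ 0.0823.

E[X] = 60 · (1/3)^{6} = 20/243 ≈ 0.0823.


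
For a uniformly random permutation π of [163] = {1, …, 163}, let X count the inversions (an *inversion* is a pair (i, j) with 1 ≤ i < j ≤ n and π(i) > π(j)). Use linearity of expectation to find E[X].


Write X = Σ X_I over the C(163, 2) = 13203 pairs i < j, with X_I the indicator of one inversion.
There are 13203 indicators.
For each fixed pair i < j, the values π(i) and π(j) are two distinct elements of {1, …, 163} in uniformly random order; by symmetry P[π(i) > π(j)] = 1/2.
By linearity: E[X] = 13203 · (1/2) = C(163, 2) · (1/2) = 13203/2 = 13203/2 ≈ 6601.5000.

E[X] = 13203/2 = 6601.5000.


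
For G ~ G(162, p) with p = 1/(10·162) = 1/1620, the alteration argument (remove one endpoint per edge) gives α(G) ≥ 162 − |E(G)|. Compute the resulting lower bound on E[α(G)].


E[|E(G)|] = C(162, 2)·p = 13041 · (1/1620) = 161/20.
E[α(G)] ≥ n − E[|E(G)|] = 162 − 161/20 = 3079/20.
Numerically: ≈ 153.950.
(This is only a lower bound; the true E[α(G)] may be larger.)

E[α(G)] ≥ 3079/20 ≈ 153.950.


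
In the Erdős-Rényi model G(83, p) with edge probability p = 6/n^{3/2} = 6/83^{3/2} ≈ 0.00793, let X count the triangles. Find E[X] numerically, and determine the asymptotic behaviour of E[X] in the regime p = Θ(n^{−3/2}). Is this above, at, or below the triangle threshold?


Number of potential triangles: C(83, 3) = 91881.
Each occurs with probability p³ ≈ (0.00793)³ ≈ 4.99577e-07.
By linearity: E[X] = C(83, 3)·p³ ≈ 91881 · 4.99577e-07 ≈ 0.046.
Since α = 3/2 > 1, p = c/n^{3/2} = o(1/n) is below the triangle threshold p ~ 1/n. Asymptotically E[X] ~ (c³/6)·n^{3(1−α)} = (6³/6)·n^{-1.5} → 0, so by Markov's inequality G has no triangles w.h.p.

E[X] ≈ 0.046; in regime p = Θ(1/n^{3/2}) E[X] tends to 0 (below the triangle threshold p ~ 1/n).


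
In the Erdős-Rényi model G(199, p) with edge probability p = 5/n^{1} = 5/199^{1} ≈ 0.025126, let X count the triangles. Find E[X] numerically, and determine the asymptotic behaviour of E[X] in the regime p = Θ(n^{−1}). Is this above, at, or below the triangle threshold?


Number of potential triangles: C(199, 3) = 1293699.
Each occurs with probability p³ ≈ (0.025126)³ ≈ 1.5861738e-05.
By linearity: E[X] = C(199, 3)·p³ ≈ 1293699 · 1.5861738e-05 ≈ 20.52032.
Here α = 1, so p = 5/n is exactly at the triangle threshold p ~ 1/n. Asymptotically E[X] → c³/6 = 5³/6 = 125/6 ≈ 20.83333, a bounded constant. In this regime the triangle count is asymptotically Poisson(c³/6).

E[X] ≈ 20.52032; in regime p = Θ(1/n^{1}) E[X] stays bounded (at the triangle threshold p ~ 1/n).


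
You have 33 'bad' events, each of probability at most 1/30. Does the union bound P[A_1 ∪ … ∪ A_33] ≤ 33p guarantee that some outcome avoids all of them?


Union bound: P[∪_{i=1}^{33} A_i] ≤ Σ_i P[A_i] ≤ 33·p = 33·(1/30) = 11/10.
Numerically: 11/10 ≈ 1.100.
Is 11/10 < 1? NO.
Since the bound 11/10 is ≥ 1, the union bound is uninformative here; it does NOT by itself certify existence.

33·p = 11/10 ≈ 1.100; existence NOT certified by the union bound.


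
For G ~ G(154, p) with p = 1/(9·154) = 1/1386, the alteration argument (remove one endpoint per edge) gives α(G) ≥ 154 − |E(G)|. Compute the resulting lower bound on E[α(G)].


E[|E(G)|] = C(154, 2)·p = 11781 · (1/1386) = 17/2.
E[α(G)] ≥ n − E[|E(G)|] = 154 − 17/2 = 291/2.
Numerically: ≈ 145.500.
(This is only a lower bound; the true E[α(G)] may be larger.)

E[α(G)] ≥ 291/2 ≈ 145.500.


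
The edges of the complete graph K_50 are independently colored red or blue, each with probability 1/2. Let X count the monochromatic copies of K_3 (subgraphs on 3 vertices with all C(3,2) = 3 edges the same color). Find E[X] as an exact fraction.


Let X = Σ_S X_S over the C(50, 3) = 19600 subsets S of size 3, where X_S = 1 if the K_3 on S is monochromatic.
For a fixed S, the K_3 on S has C(3, 2) = 3 edges. P[all 3 edges red] = (1/2)^3, and likewise for blue, so P[monochromatic] = 2·(1/2)^3 = 2^{1 − 3} = 1/4.
By linearity: E[X] = C(50, 3) · 2^{1 − 3} = 19600 · 1/4 = 4900.
Numerically: E[X] ≈ 4900.00000.

E[X] = C(50,3)·2^(1−C(3,2)) = 4900 ≈ 4900.00000.


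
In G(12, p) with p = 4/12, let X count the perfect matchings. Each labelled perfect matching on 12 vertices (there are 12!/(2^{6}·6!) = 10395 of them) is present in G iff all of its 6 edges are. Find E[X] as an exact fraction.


K_12 has 12!/(2^{6}·6!) = 10395 labelled perfect matchings.
For each such perfect matching H, let X_H = 1 if all 6 edges of H are present in G. Then P[X_H = 1] = p^{6} = (1/3)^{6} = 1/729.
Summing the indicators: E[X] = Σ_H E[X_H] = 10395 · p^{6} = 10395 · 1/729 = 385/27.
Numerically: E[X] ≈ 14.3.

E[X] = 10395 · (1/3)^{6} = 385/27 ≈ 14.3.


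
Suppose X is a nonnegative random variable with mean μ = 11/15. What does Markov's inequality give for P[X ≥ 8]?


μ = E[X] = 11/15, a = 8.
Markov: P[X ≥ 8] ≤ μ/a = (11/15)/8 = 11/120.
Numerically: ≈ 0.091667.
(Since a = 8 > μ = 0.733333, the bound 11/120 is < 1 and informative.)

P[X ≥ 8] ≤ 11/120 ≈ 0.091667.


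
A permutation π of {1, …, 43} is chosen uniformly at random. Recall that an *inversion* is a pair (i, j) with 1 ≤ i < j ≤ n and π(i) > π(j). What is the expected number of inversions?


Write X = Σ X_I over the C(43, 2) = 903 pairs i < j, with X_I the indicator of one inversion.
There are 903 indicators.
For each fixed pair i < j, the values π(i) and π(j) are two distinct elements of {1, …, 43} in uniformly random order; by symmetry P[π(i) > π(j)] = 1/2.
By linearity: E[X] = 903 · (1/2) = C(43, 2) · (1/2) = 903/2 = 903/2 ≈ 451.50000.

E[X] = 903/2 = 451.50000.


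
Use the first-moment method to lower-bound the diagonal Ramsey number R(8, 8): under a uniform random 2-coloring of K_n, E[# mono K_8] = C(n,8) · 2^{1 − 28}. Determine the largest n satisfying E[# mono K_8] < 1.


We need C(n, 8) · 2^{1 − 28} < 1, i.e. C(n, 8) < 2^{28 − 1} = 134217728.
Check values of n near the boundary:
  n = 40: C(40, 8) = 76904685; 76904685 < 134217728? YES
  n = 41: C(41, 8) = 95548245; 95548245 < 134217728? YES
  n = 42: C(42, 8) = 118030185; 118030185 < 134217728? YES
  n = 43: C(43, 8) = 145008513; 145008513 < 134217728? NO
  n = 44: C(44, 8) = 177232627; 177232627 < 134217728? NO
  n = 45: C(45, 8) = 215553195; 215553195 < 134217728? NO
The largest n with C(n, 8) < 134217728 is n = 42 (where E[X] = 118030185/134217728 ≈ 0.879). Hence R(8, 8) > 42, i.e. R(8, 8) ≥ 43.

Largest n = 42; hence R(8, 8) > 42.


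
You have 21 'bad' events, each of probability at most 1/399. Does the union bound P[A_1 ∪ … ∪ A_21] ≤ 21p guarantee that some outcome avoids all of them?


Union bound: P[∪_{i=1}^{21} A_i] ≤ Σ_i P[A_i] ≤ 21·p = 21·(1/399) = 1/19.
Numerically: 1/19 ≈ 0.053.
Is 1/19 < 1? YES.
Since P[∪ A_i] ≤ 1/19 < 1, the complement has P[∩ A_i^c] ≥ 1 − 1/19 = 18/19 > 0, so some outcome avoids every A_i.

21·p = 1/19 ≈ 0.053; existence CERTIFIED by the union bound.


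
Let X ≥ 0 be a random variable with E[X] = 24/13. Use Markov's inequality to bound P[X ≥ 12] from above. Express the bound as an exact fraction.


μ = E[X] = 24/13, a = 12.
Markov: P[X ≥ 12] ≤ μ/a = (24/13)/12 = 2/13.
Numerically: ≈ 0.15385.
(Since a = 12 > μ = 1.84615, the bound 2/13 is < 1 and informative.)

P[X ≥ 12] ≤ 2/13 ≈ 0.15385.


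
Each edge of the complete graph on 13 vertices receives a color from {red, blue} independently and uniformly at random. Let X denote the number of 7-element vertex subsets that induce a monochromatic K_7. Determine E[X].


Let X = Σ_S X_S over the C(13, 7) = 1716 subsets S of size 7, where X_S = 1 if the K_7 on S is monochromatic.
For a fixed S, the K_7 on S has C(7, 2) = 21 edges. P[all 21 edges red] = (1/2)^21, and likewise for blue, so P[monochromatic] = 2·(1/2)^21 = 2^{1 − 21} = 1/1048576.
By linearity: E[X] = C(13, 7) · 2^{1 − 21} = 1716 · 1/1048576 = 429/262144.
Numerically: E[X] ≈ 0.002.

E[X] = C(13,7)·2^(1−C(7,2)) = 429/262144 ≈ 0.002.


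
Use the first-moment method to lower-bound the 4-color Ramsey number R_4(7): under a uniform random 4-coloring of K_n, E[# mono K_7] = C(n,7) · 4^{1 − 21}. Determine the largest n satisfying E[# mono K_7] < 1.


We need C(n, 7) · 4^{1 − 21} < 1, i.e. C(n, 7) < 4^{21 − 1} = 1099511627776.
Check values of n near the boundary:
  n = 178: C(178, 7) = 996867063280; 996867063280 < 1099511627776? YES
  n = 179: C(179, 7) = 1037437234460; 1037437234460 < 1099511627776? YES
  n = 180: C(180, 7) = 1079414463600; 1079414463600 < 1099511627776? YES
  n = 181: C(181, 7) = 1122839183400; 1122839183400 < 1099511627776? NO
The largest n with C(n, 7) < 1099511627776 is n = 180 (where E[X] = 67463403975/68719476736 ≈ 0.9817217). Hence R_4(7) > 180, i.e. R_4(7) ≥ 181.

Largest n = 180; hence R_4(7) > 180.


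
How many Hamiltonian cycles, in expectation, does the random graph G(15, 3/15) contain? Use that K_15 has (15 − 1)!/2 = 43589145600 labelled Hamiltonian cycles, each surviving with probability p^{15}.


K_15 has (15 − 1)!/2 = 43589145600 labelled Hamiltonian cycles.
For each such Hamiltonian cycle H, let X_H = 1 if all 15 edges of H are present in G. Then P[X_H = 1] = p^{15} = (1/5)^{15} = 1/30517578125.
By linearity of expectation: E[X] = Σ_H E[X_H] = 43589145600 · p^{15} = 43589145600 · 1/30517578125 = 1743565824/1220703125.
Numerically: E[X] ≈ 1.43.

E[X] = 43589145600 · (1/5)^{15} = 1743565824/1220703125 ≈ 1.43.


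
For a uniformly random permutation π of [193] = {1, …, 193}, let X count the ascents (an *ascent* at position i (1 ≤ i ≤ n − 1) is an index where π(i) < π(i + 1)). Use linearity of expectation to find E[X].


Write X = Σ X_I over i = 1, …, 192, with X_I the indicator of one ascent.
There are 192 indicators.
For each fixed i, the pair (π(i), π(i+1)) is a uniformly random ordered pair of distinct values from {1, …, 193}; by symmetry P[π(i) < π(i+1)] = 1/2.
By linearity: E[X] = 192 · (1/2) = (193 − 1) · (1/2) = 96 ≈ 96.000000.

E[X] = 96 = 96.000000.


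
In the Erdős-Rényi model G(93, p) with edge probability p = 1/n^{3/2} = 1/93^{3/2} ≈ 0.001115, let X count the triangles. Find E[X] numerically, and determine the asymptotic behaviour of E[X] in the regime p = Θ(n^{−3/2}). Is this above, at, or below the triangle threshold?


Number of potential triangles: C(93, 3) = 129766.
Each occurs with probability p³ ≈ (0.001115)³ ≈ 1.386203e-09.
By linearity: E[X] = C(93, 3)·p³ ≈ 129766 · 1.386203e-09 ≈ 0.0002.
Since α = 3/2 > 1, p = c/n^{3/2} = o(1/n) is below the triangle threshold p ~ 1/n. Asymptotically E[X] ~ (c³/6)·n^{3(1−α)} = (1³/6)·n^{-1.5} → 0, so by Markov's inequality G has no triangles w.h.p.

E[X] ≈ 0.0002; in regime p = Θ(1/n^{3/2}) E[X] tends to 0 (below the triangle threshold p ~ 1/n).


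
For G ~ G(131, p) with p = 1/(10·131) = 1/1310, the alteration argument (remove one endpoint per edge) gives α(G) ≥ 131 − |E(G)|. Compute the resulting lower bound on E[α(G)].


E[|E(G)|] = C(131, 2)·p = 8515 · (1/1310) = 13/2.
E[α(G)] ≥ n − E[|E(G)|] = 131 − 13/2 = 249/2.
Numerically: ≈ 124.500.
(This is only a lower bound; the true E[α(G)] may be larger.)

E[α(G)] ≥ 249/2 ≈ 124.500.


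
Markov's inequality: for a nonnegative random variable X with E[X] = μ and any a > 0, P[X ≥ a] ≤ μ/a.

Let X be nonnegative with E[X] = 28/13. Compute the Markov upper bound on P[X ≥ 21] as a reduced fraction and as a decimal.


μ = E[X] = 28/13, a = 21.
Markov: P[X ≥ 21] ≤ μ/a = (28/13)/21 = 4/39.
Numerically: ≈ 0.103.
(Since a = 21 > μ = 2.154, the bound 4/39 is < 1 and informative.)

P[X ≥ 21] ≤ 4/39 ≈ 0.103.


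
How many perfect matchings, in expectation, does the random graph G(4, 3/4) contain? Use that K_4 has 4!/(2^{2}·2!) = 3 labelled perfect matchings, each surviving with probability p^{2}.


K_4 has 4!/(2^{2}·2!) = 3 labelled perfect matchings.
For each such perfect matching H, let X_H = 1 if all 2 edges of H are present in G. Then P[X_H = 1] = p^{2} = (3/4)^{2} = 9/16.
By linearity of expectation: E[X] = Σ_H E[X_H] = 3 · p^{2} = 3 · 9/16 = 27/16.
Numerically: E[X] ≈ 1.688.

E[X] = 3 · (3/4)^{2} = 27/16 ≈ 1.688.


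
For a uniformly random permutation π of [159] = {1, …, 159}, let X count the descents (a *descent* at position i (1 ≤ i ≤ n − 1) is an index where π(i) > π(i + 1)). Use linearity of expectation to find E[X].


Write X = Σ X_I over i = 1, …, 158, with X_I the indicator of one descent.
There are 158 indicators.
For each fixed i, the pair (π(i), π(i+1)) is a uniformly random ordered pair of distinct values from {1, …, 159}; by symmetry P[π(i) > π(i+1)] = 1/2.
By linearity: E[X] = 158 · (1/2) = (159 − 1) · (1/2) = 79 ≈ 79.0000.

E[X] = 79 = 79.0000.


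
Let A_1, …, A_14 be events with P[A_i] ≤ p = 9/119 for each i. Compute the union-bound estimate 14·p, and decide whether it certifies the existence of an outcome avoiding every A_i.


Union bound: P[∪_{i=1}^{14} A_i] ≤ Σ_i P[A_i] ≤ 14·p = 14·(9/119) = 18/17.
Numerically: 18/17 ≈ 1.0588.
Is 18/17 < 1? NO.
Since the bound 18/17 is ≥ 1, the union bound is uninformative here; it does NOT by itself certify existence.

14·p = 18/17 ≈ 1.0588; existence NOT certified by the union bound.


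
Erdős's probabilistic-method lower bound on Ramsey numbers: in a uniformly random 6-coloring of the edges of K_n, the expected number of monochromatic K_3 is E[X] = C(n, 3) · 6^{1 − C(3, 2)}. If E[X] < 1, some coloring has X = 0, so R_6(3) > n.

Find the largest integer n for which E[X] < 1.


We need C(n, 3) · 6^{1 − 3} < 1, i.e. C(n, 3) < 6^{3 − 1} = 36.
Check values of n near the boundary:
  n = 5: C(5, 3) = 10; 10 < 36? YES
  n = 6: C(6, 3) = 20; 20 < 36? YES
  n = 7: C(7, 3) = 35; 35 < 36? YES
  n = 8: C(8, 3) = 56; 56 < 36? NO
  n = 9: C(9, 3) = 84; 84 < 36? NO
  n = 10: C(10, 3) = 120; 120 < 36? NO
The largest n with C(n, 3) < 36 is n = 7 (where E[X] = 35/36 ≈ 0.972222). Hence R_6(3) > 7, i.e. R_6(3) ≥ 8.

Largest n = 7; hence R_6(3) > 7.


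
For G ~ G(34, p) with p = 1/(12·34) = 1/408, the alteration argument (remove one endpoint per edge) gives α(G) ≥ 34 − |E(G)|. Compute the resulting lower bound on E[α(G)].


E[|E(G)|] = C(34, 2)·p = 561 · (1/408) = 11/8.
E[α(G)] ≥ n − E[|E(G)|] = 34 − 11/8 = 261/8.
Numerically: ≈ 32.62500.
(This is only a lower bound; the true E[α(G)] may be larger.)

E[α(G)] ≥ 261/8 ≈ 32.62500.


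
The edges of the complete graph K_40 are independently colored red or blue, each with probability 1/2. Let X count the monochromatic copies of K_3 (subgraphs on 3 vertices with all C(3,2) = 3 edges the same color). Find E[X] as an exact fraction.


Let X = Σ_S X_S over the C(40, 3) = 9880 subsets S of size 3, where X_S = 1 if the K_3 on S is monochromatic.
For a fixed S, the K_3 on S has C(3, 2) = 3 edges. P[all 3 edges red] = (1/2)^3, and likewise for blue, so P[monochromatic] = 2·(1/2)^3 = 2^{1 − 3} = 1/4.
By linearity of expectation: E[X] = C(40, 3) · 2^{1 − 3} = 9880 · 1/4 = 2470.
Numerically: E[X] ≈ 2470.000.

E[X] = C(40,3)·2^(1−C(3,2)) = 2470 ≈ 2470.000.


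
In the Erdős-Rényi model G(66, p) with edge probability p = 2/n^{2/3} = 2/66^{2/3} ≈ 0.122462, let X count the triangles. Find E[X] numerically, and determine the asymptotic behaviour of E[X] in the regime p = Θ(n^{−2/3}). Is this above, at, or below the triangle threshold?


Number of potential triangles: C(66, 3) = 45760.
Each occurs with probability p³ ≈ (0.122462)³ ≈ 1.83654729e-03.
By linearity: E[X] = C(66, 3)·p³ ≈ 45760 · 1.83654729e-03 ≈ 84.040404.
Since α = 2/3 < 1, p = c/n^{2/3} ≫ 1/n is above the triangle threshold p ~ 1/n. Asymptotically E[X] ~ (c³/6)·n^{3(1−α)} = (2³/6)·n^{1} → ∞; triangles are abundant w.h.p.

E[X] ≈ 84.040404; in regime p = Θ(1/n^{2/3}) E[X] diverges (above the triangle threshold p ~ 1/n).


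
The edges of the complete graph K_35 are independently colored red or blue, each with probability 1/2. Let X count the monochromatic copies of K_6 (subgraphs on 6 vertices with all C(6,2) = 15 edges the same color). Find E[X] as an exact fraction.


Let X = Σ_S X_S over the C(35, 6) = 1623160 subsets S of size 6, where X_S = 1 if the K_6 on S is monochromatic.
For a fixed S, the K_6 on S has C(6, 2) = 15 edges. P[all 15 edges red] = (1/2)^15, and likewise for blue, so P[monochromatic] = 2·(1/2)^15 = 2^{1 − 15} = 1/16384.
Summing: E[X] = C(35, 6) · 2^{1 − 15} = 1623160 · 1/16384 = 202895/2048.
Numerically: E[X] ≈ 99.069824.

E[X] = C(35,6)·2^(1−C(6,2)) = 202895/2048 ≈ 99.069824.


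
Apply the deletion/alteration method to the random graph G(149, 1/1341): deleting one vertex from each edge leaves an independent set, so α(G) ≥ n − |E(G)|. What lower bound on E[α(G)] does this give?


E[|E(G)|] = C(149, 2)·p = 11026 · (1/1341) = 74/9.
E[α(G)] ≥ n − E[|E(G)|] = 149 − 74/9 = 1267/9.
Numerically: ≈ 140.777778.
(This is only a lower bound; the true E[α(G)] may be larger.)

E[α(G)] ≥ 1267/9 ≈ 140.777778.


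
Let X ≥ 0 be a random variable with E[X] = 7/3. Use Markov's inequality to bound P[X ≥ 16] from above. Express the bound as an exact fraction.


μ = E[X] = 7/3, a = 16.
Markov: P[X ≥ 16] ≤ μ/a = (7/3)/16 = 7/48.
Numerically: ≈ 0.146.
(Since a = 16 > μ = 2.333, the bound 7/48 is < 1 and informative.)

P[X ≥ 16] ≤ 7/48 ≈ 0.146.


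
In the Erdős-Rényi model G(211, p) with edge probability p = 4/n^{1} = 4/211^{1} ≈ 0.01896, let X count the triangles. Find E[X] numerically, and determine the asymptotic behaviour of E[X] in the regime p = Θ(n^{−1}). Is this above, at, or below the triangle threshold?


Number of potential triangles: C(211, 3) = 1543465.
Each occurs with probability p³ ≈ (0.01896)³ ≈ 6.812909e-06.
By linearity: E[X] = C(211, 3)·p³ ≈ 1543465 · 6.812909e-06 ≈ 10.5155.
Here α = 1, so p = 4/n is exactly at the triangle threshold p ~ 1/n. Asymptotically E[X] → c³/6 = 4³/6 = 32/3 ≈ 10.6667, a bounded constant. In this regime the triangle count is asymptotically Poisson(c³/6).

E[X] ≈ 10.5155; in regime p = Θ(1/n^{1}) E[X] stays bounded (at the triangle threshold p ~ 1/n).


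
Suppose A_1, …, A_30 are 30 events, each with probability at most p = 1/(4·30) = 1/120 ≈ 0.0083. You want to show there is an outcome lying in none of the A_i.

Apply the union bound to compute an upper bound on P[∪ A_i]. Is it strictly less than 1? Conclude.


Union bound: P[∪_{i=1}^{30} A_i] ≤ Σ_i P[A_i] ≤ 30·p = 30·(1/120) = 1/4.
Numerically: 1/4 ≈ 0.2500.
Is 1/4 < 1? YES.
Since P[∪ A_i] ≤ 1/4 < 1, the complement has P[∩ A_i^c] ≥ 1 − 1/4 = 3/4 > 0, so some outcome avoids every A_i.

30·p = 1/4 ≈ 0.2500; existence CERTIFIED by the union bound.


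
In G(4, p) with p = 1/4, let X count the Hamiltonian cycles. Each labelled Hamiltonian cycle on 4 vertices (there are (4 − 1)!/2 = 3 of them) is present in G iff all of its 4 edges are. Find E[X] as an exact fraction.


K_4 has (4 − 1)!/2 = 3 labelled Hamiltonian cycles.
For each such Hamiltonian cycle H, let X_H = 1 if all 4 edges of H are present in G. Then P[X_H = 1] = p^{4} = (1/4)^{4} = 1/256.
By linearity: E[X] = Σ_H E[X_H] = 3 · p^{4} = 3 · 1/256 = 3/256.
Numerically: E[X] ≈ 0.0117188.

E[X] = 3 · (1/4)^{4} = 3/256 ≈ 0.0117188.


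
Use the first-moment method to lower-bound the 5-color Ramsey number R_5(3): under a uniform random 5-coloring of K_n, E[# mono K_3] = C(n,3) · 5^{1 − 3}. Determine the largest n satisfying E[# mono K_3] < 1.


We need C(n, 3) · 5^{1 − 3} < 1, i.e. C(n, 3) < 5^{3 − 1} = 25.
Check values of n near the boundary:
  n = 3: C(3, 3) = 1; 1 < 25? YES
  n = 4: C(4, 3) = 4; 4 < 25? YES
  n = 5: C(5, 3) = 10; 10 < 25? YES
  n = 6: C(6, 3) = 20; 20 < 25? YES
  n = 7: C(7, 3) = 35; 35 < 25? NO
  n = 8: C(8, 3) = 56; 56 < 25? NO
  n = 9: C(9, 3) = 84; 84 < 25? NO
The largest n with C(n, 3) < 25 is n = 6 (where E[X] = 4/5 ≈ 0.8000). Hence R_5(3) > 6, i.e. R_5(3) ≥ 7.

Largest n = 6; hence R_5(3) > 6.


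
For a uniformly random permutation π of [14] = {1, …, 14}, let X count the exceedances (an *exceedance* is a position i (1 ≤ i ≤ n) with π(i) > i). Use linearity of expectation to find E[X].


Write X = Σ_{i=1}^{14} X_i, where X_i = 1_{π(i) > i}.
For each fixed i, π(i) is uniform over {1, …, 14} (marginal of a uniform permutation), so P[π(i) > i] = (n − i)/n. Summing: Σ_{i=1}^{14} (n − i)/n = (0 + 1 + … + 13)/14 = 14(14 − 1)/(2·14) = (14 − 1)/2.
Hence E[X] = Σ_{i=1}^{14} (14 − i)/14 = 13/2 ≈ 6.5000.

E[X] = 13/2 = 6.5000.


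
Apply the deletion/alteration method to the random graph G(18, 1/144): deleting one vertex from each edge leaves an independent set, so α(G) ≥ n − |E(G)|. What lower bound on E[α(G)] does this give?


E[|E(G)|] = C(18, 2)·p = 153 · (1/144) = 17/16.
E[α(G)] ≥ n − E[|E(G)|] = 18 − 17/16 = 271/16.
Numerically: ≈ 16.937500.
(This is only a lower bound; the true E[α(G)] may be larger.)

E[α(G)] ≥ 271/16 ≈ 16.937500.


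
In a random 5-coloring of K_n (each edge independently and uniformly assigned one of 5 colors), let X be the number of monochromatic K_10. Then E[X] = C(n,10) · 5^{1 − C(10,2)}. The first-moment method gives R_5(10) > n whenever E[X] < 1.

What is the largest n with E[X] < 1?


We need C(n, 10) · 5^{1 − 45} < 1, i.e. C(n, 10) < 5^{45 − 1} = 5684341886080801486968994140625.
Check values of n near the boundary:
  n = 5386: C(5386, 10) = 5613966214234562222231428510561; 5613966214234562222231428510561 < 5684341886080801486968994140625? YES
  n = 5387: C(5387, 10) = 5624406917627224603154306376491; 5624406917627224603154306376491 < 5684341886080801486968994140625? YES
  n = 5388: C(5388, 10) = 5634865093375880654852250419586; 5634865093375880654852250419586 < 5684341886080801486968994140625? YES
  n = 5389: C(5389, 10) = 5645340767466558997768874792926; 5645340767466558997768874792926 < 5684341886080801486968994140625? YES
  n = 5390: C(5390, 10) = 5655833965919099070255434039753; 5655833965919099070255434039753 < 5684341886080801486968994140625? YES
  n = 5391: C(5391, 10) = 5666344714787188828795213697883; 5666344714787188828795213697883 < 5684341886080801486968994140625? YES
  n = 5392: C(5392, 10) = 5676873040158402483252283957448; 5676873040158402483252283957448 < 5684341886080801486968994140625? YES
  n = 5393: C(5393, 10) = 5687418968154238267170642278008; 5687418968154238267170642278008 < 5684341886080801486968994140625? NO
  n = 5394: C(5394, 10) = 5697982524930156243149785372878; 5697982524930156243149785372878 < 5684341886080801486968994140625? NO
  n = 5395: C(5395, 10) = 5708563736675616143322765475706; 5708563736675616143322765475706 < 5684341886080801486968994140625? NO
The largest n with C(n, 10) < 5684341886080801486968994140625 is n = 5392 (where E[X] = 5676873040158402483252283957448/5684341886080801486968994140625 ≈ 0.9986861). Hence R_5(10) > 5392, i.e. R_5(10) ≥ 5393.

Largest n = 5392; hence R_5(10) > 5392.


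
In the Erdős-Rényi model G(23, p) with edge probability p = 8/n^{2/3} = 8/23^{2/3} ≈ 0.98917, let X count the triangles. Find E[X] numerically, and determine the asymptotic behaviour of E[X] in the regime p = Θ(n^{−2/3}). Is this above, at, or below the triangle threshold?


Number of potential triangles: C(23, 3) = 1771.
Each occurs with probability p³ ≈ (0.98917)³ ≈ 9.6786389e-01.
By linearity: E[X] = C(23, 3)·p³ ≈ 1771 · 9.6786389e-01 ≈ 1714.08696.
Since α = 2/3 < 1, p = c/n^{2/3} ≫ 1/n is above the triangle threshold p ~ 1/n. Asymptotically E[X] ~ (c³/6)·n^{3(1−α)} = (8³/6)·n^{1} → ∞; triangles are abundant w.h.p.

E[X] ≈ 1714.08696; in regime p = Θ(1/n^{2/3}) E[X] diverges (above the triangle threshold p ~ 1/n).


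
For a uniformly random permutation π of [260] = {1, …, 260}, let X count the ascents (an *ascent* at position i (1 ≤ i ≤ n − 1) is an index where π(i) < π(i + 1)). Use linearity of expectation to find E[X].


Write X = Σ X_I over i = 1, …, 259, with X_I the indicator of one ascent.
There are 259 indicators.
For each fixed i, the pair (π(i), π(i+1)) is a uniformly random ordered pair of distinct values from {1, …, 260}; by symmetry P[π(i) < π(i+1)] = 1/2.
By linearity: E[X] = 259 · (1/2) = (260 − 1) · (1/2) = 259/2 ≈ 129.500.

E[X] = 259/2 = 129.500.


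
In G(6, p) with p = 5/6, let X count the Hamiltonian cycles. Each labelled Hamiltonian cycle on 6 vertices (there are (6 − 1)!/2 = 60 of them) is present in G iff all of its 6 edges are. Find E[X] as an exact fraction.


K_6 has (6 − 1)!/2 = 60 labelled Hamiltonian cycles.
For each such Hamiltonian cycle H, let X_H = 1 if all 6 edges of H are present in G. Then P[X_H = 1] = p^{6} = (5/6)^{6} = 15625/46656.
Summing the indicators: E[X] = Σ_H E[X_H] = 60 · p^{6} = 60 · 15625/46656 = 78125/3888.
Numerically: E[X] ≈ 20.1.

E[X] = 60 · (5/6)^{6} = 78125/3888 ≈ 20.1.


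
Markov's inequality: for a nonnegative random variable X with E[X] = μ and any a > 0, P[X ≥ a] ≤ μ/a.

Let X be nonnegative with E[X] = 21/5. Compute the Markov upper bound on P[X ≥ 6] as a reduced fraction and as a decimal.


μ = E[X] = 21/5, a = 6.
Markov: P[X ≥ 6] ≤ μ/a = (21/5)/6 = 7/10.
Numerically: ≈ 0.70000.
(Since a = 6 > μ = 4.20000, the bound 7/10 is < 1 and informative.)

P[X ≥ 6] ≤ 7/10 ≈ 0.70000.


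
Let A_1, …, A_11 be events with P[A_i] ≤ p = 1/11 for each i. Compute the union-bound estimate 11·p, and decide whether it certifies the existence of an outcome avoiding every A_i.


Union bound: P[∪_{i=1}^{11} A_i] ≤ Σ_i P[A_i] ≤ 11·p = 11·(1/11) = 1.
Numerically: 1 ≈ 1.000.
Is 1 < 1? NO.
Since the bound 1 is ≥ 1, the union bound is uninformative here; it does NOT by itself certify existence.

11·p = 1 ≈ 1.000; existence NOT certified by the union bound.


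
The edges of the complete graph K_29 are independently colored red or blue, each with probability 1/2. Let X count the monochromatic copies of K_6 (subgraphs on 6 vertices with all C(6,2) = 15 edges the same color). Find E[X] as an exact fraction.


Let X = Σ_S X_S over the C(29, 6) = 475020 subsets S of size 6, where X_S = 1 if the K_6 on S is monochromatic.
For a fixed S, the K_6 on S has C(6, 2) = 15 edges. P[all 15 edges red] = (1/2)^15, and likewise for blue, so P[monochromatic] = 2·(1/2)^15 = 2^{1 − 15} = 1/16384.
By linearity of expectation: E[X] = C(29, 6) · 2^{1 − 15} = 475020 · 1/16384 = 118755/4096.
Numerically: E[X] ≈ 28.99292.

E[X] = C(29,6)·2^(1−C(6,2)) = 118755/4096 ≈ 28.99292.


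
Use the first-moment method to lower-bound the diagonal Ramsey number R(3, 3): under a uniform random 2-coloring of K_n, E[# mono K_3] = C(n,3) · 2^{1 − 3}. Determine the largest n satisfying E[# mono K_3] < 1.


We need C(n, 3) · 2^{1 − 3} < 1, i.e. C(n, 3) < 2^{3 − 1} = 4.
Check values of n near the boundary:
  n = 3: C(3, 3) = 1; 1 < 4? YES
  n = 4: C(4, 3) = 4; 4 < 4? NO
  n = 5: C(5, 3) = 10; 10 < 4? NO
  n = 6: C(6, 3) = 20; 20 < 4? NO
The largest n with C(n, 3) < 4 is n = 3 (where E[X] = 1/4 ≈ 0.25000). Hence R(3, 3) > 3, i.e. R(3, 3) ≥ 4.

Largest n = 3; hence R(3, 3) > 3.


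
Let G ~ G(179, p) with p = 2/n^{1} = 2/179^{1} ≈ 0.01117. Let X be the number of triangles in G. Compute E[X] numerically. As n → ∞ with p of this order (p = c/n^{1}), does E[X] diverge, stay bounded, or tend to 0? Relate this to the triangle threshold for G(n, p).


Number of potential triangles: C(179, 3) = 939929.
Each occurs with probability p³ ≈ (0.01117)³ ≈ 1.394861e-06.
By linearity: E[X] = C(179, 3)·p³ ≈ 939929 · 1.394861e-06 ≈ 1.3111.
Here α = 1, so p = 2/n is exactly at the triangle threshold p ~ 1/n. Asymptotically E[X] → c³/6 = 2³/6 = 4/3 ≈ 1.3333, a bounded constant. In this regime the triangle count is asymptotically Poisson(c³/6).

E[X] ≈ 1.3111; in regime p = Θ(1/n^{1}) E[X] stays bounded (at the triangle threshold p ~ 1/n).


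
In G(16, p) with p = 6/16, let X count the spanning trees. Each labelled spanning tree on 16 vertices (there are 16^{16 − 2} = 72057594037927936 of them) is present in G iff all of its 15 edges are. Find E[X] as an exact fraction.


K_16 has 16^{16 − 2} = 72057594037927936 labelled spanning trees.
For each such spanning tree H, let X_H = 1 if all 15 edges of H are present in G. Then P[X_H = 1] = p^{15} = (3/8)^{15} = 14348907/35184372088832.
Summing the indicators: E[X] = Σ_H E[X_H] = 72057594037927936 · p^{15} = 72057594037927936 · 14348907/35184372088832 = 29386561536.
Numerically: E[X] ≈ 2.939e+10.

E[X] = 72057594037927936 · (3/8)^{15} = 29386561536 ≈ 2.939e+10.


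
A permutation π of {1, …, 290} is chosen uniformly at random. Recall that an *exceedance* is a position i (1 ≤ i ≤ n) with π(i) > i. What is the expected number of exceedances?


Write X = Σ_{i=1}^{290} X_i, where X_i = 1_{π(i) > i}.
For each fixed i, π(i) is uniform over {1, …, 290} (marginal of a uniform permutation), so P[π(i) > i] = (n − i)/n. Summing: Σ_{i=1}^{290} (n − i)/n = (0 + 1 + … + 289)/290 = 290(290 − 1)/(2·290) = (290 − 1)/2.
Hence E[X] = Σ_{i=1}^{290} (290 − i)/290 = 289/2 ≈ 144.500000.

E[X] = 289/2 = 144.500000.


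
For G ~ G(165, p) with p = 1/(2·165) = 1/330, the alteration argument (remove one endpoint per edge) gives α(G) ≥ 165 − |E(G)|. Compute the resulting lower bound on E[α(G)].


E[|E(G)|] = C(165, 2)·p = 13530 · (1/330) = 41.
E[α(G)] ≥ n − E[|E(G)|] = 165 − 41 = 124.
Numerically: ≈ 124.0000.
(This is only a lower bound; the true E[α(G)] may be larger.)

E[α(G)] ≥ 124 ≈ 124.0000.


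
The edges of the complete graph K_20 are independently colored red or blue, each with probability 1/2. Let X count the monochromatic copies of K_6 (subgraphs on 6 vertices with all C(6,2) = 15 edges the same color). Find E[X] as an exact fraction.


Let X = Σ_S X_S over the C(20, 6) = 38760 subsets S of size 6, where X_S = 1 if the K_6 on S is monochromatic.
For a fixed S, the K_6 on S has C(6, 2) = 15 edges. P[all 15 edges red] = (1/2)^15, and likewise for blue, so P[monochromatic] = 2·(1/2)^15 = 2^{1 − 15} = 1/16384.
By linearity: E[X] = C(20, 6) · 2^{1 − 15} = 38760 · 1/16384 = 4845/2048.
Numerically: E[X] ≈ 2.36572.

E[X] = C(20,6)·2^(1−C(6,2)) = 4845/2048 ≈ 2.36572.


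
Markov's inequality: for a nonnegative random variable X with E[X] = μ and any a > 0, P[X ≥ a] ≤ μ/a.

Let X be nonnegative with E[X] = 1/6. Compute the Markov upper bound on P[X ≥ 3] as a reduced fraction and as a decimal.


μ = E[X] = 1/6, a = 3.
Markov: P[X ≥ 3] ≤ μ/a = (1/6)/3 = 1/18.
Numerically: ≈ 0.05556.
(Since a = 3 > μ = 0.16667, the bound 1/18 is < 1 and informative.)

P[X ≥ 3] ≤ 1/18 ≈ 0.05556.


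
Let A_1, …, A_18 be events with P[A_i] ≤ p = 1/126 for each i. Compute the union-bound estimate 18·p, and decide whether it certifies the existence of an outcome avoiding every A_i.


Union bound: P[∪_{i=1}^{18} A_i] ≤ Σ_i P[A_i] ≤ 18·p = 18·(1/126) = 1/7.
Numerically: 1/7 ≈ 0.14286.
Is 1/7 < 1? YES.
Since P[∪ A_i] ≤ 1/7 < 1, the complement has P[∩ A_i^c] ≥ 1 − 1/7 = 6/7 > 0, so some outcome avoids every A_i.

18·p = 1/7 ≈ 0.14286; existence CERTIFIED by the union bound.


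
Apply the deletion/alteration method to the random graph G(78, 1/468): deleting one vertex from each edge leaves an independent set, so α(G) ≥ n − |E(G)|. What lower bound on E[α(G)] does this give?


E[|E(G)|] = C(78, 2)·p = 3003 · (1/468) = 77/12.
E[α(G)] ≥ n − E[|E(G)|] = 78 − 77/12 = 859/12.
Numerically: ≈ 71.5833.
(This is only a lower bound; the true E[α(G)] may be larger.)

E[α(G)] ≥ 859/12 ≈ 71.5833.


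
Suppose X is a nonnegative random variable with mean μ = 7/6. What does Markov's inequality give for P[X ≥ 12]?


μ = E[X] = 7/6, a = 12.
Markov: P[X ≥ 12] ≤ μ/a = (7/6)/12 = 7/72.
Numerically: ≈ 0.09722.
(Since a = 12 > μ = 1.16667, the bound 7/72 is < 1 and informative.)

P[X ≥ 12] ≤ 7/72 ≈ 0.09722.


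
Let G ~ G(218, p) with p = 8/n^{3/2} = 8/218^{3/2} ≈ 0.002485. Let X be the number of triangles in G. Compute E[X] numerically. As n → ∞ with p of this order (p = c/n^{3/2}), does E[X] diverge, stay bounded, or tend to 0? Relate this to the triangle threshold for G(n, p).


Number of potential triangles: C(218, 3) = 1703016.
Each occurs with probability p³ ≈ (0.002485)³ ≈ 1.535380e-08.
By linearity: E[X] = C(218, 3)·p³ ≈ 1703016 · 1.535380e-08 ≈ 0.0261.
Since α = 3/2 > 1, p = c/n^{3/2} = o(1/n) is below the triangle threshold p ~ 1/n. Asymptotically E[X] ~ (c³/6)·n^{3(1−α)} = (8³/6)·n^{-1.5} → 0, so by Markov's inequality G has no triangles w.h.p.

E[X] ≈ 0.0261; in regime p = Θ(1/n^{3/2}) E[X] tends to 0 (below the triangle threshold p ~ 1/n).


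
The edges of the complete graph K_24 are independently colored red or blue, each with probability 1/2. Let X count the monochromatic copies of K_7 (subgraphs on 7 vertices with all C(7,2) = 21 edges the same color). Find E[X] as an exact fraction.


Let X = Σ_S X_S over the C(24, 7) = 346104 subsets S of size 7, where X_S = 1 if the K_7 on S is monochromatic.
For a fixed S, the K_7 on S has C(7, 2) = 21 edges. P[all 21 edges red] = (1/2)^21, and likewise for blue, so P[monochromatic] = 2·(1/2)^21 = 2^{1 − 21} = 1/1048576.
Summing: E[X] = C(24, 7) · 2^{1 − 21} = 346104 · 1/1048576 = 43263/131072.
Numerically: E[X] ≈ 0.33007.

E[X] = C(24,7)·2^(1−C(7,2)) = 43263/131072 ≈ 0.33007.


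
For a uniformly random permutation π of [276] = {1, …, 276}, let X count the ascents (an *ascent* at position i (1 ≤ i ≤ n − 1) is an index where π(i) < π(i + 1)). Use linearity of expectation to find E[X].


Write X = Σ X_I over i = 1, …, 275, with X_I the indicator of one ascent.
There are 275 indicators.
For each fixed i, the pair (π(i), π(i+1)) is a uniformly random ordered pair of distinct values from {1, …, 276}; by symmetry P[π(i) < π(i+1)] = 1/2.
By linearity: E[X] = 275 · (1/2) = (276 − 1) · (1/2) = 275/2 ≈ 137.50000.

E[X] = 275/2 = 137.50000.


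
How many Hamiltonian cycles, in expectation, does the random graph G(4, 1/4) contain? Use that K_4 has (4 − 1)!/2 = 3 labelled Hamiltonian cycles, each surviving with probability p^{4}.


K_4 has (4 − 1)!/2 = 3 labelled Hamiltonian cycles.
For each such Hamiltonian cycle H, let X_H = 1 if all 4 edges of H are present in G. Then P[X_H = 1] = p^{4} = (1/4)^{4} = 1/256.
By linearity: E[X] = Σ_H E[X_H] = 3 · p^{4} = 3 · 1/256 = 3/256.
Numerically: E[X] ≈ 0.0117.

E[X] = 3 · (1/4)^{4} = 3/256 ≈ 0.0117.


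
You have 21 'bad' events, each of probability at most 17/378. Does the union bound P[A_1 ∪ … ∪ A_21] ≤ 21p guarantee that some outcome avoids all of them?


Union bound: P[∪_{i=1}^{21} A_i] ≤ Σ_i P[A_i] ≤ 21·p = 21·(17/378) = 17/18.
Numerically: 17/18 ≈ 0.9444444.
Is 17/18 < 1? YES.
Since P[∪ A_i] ≤ 17/18 < 1, the complement has P[∩ A_i^c] ≥ 1 − 17/18 = 1/18 > 0, so some outcome avoids every A_i.

21·p = 17/18 ≈ 0.9444444; existence CERTIFIED by the union bound.


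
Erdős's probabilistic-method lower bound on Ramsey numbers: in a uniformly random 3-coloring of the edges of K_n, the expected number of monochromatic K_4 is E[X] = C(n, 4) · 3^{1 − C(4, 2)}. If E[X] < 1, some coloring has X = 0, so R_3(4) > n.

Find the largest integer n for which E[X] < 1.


We need C(n, 4) · 3^{1 − 6} < 1, i.e. C(n, 4) < 3^{6 − 1} = 243.
Check values of n near the boundary:
  n = 9: C(9, 4) = 126; 126 < 243? YES
  n = 10: C(10, 4) = 210; 210 < 243? YES
  n = 11: C(11, 4) = 330; 330 < 243? NO
The largest n with C(n, 4) < 243 is n = 10 (where E[X] = 70/81 ≈ 0.8642). Hence R_3(4) > 10, i.e. R_3(4) ≥ 11.

Largest n = 10; hence R_3(4) > 10.


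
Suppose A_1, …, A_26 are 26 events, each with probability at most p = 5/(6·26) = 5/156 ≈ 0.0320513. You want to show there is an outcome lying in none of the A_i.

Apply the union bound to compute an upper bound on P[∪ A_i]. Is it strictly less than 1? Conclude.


Union bound: P[∪_{i=1}^{26} A_i] ≤ Σ_i P[A_i] ≤ 26·p = 26·(5/156) = 5/6.
Numerically: 5/6 ≈ 0.8333333.
Is 5/6 < 1? YES.
Since P[∪ A_i] ≤ 5/6 < 1, the complement has P[∩ A_i^c] ≥ 1 − 5/6 = 1/6 > 0, so some outcome avoids every A_i.

26·p = 5/6 ≈ 0.8333333; existence CERTIFIED by the union bound.


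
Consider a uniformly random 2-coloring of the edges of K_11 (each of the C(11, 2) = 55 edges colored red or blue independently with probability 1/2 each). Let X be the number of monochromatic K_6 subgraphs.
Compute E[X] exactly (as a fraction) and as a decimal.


Let X = Σ_S X_S over the C(11, 6) = 462 subsets S of size 6, where X_S = 1 if the K_6 on S is monochromatic.
For a fixed S, the K_6 on S has C(6, 2) = 15 edges. P[all 15 edges red] = (1/2)^15, and likewise for blue, so P[monochromatic] = 2·(1/2)^15 = 2^{1 − 15} = 1/16384.
By linearity: E[X] = C(11, 6) · 2^{1 − 15} = 462 · 1/16384 = 231/8192.
Numerically: E[X] ≈ 0.028.

E[X] = C(11,6)·2^(1−C(6,2)) = 231/8192 ≈ 0.028.


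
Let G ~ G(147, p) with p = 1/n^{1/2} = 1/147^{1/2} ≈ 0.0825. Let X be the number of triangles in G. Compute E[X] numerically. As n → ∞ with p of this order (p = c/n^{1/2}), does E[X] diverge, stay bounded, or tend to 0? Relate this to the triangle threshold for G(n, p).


Number of potential triangles: C(147, 3) = 518665.
Each occurs with probability p³ ≈ (0.0825)³ ≈ 5.61079e-04.
By linearity: E[X] = C(147, 3)·p³ ≈ 518665 · 5.61079e-04 ≈ 291.012.
Since α = 1/2 < 1, p = c/n^{1/2} ≫ 1/n is above the triangle threshold p ~ 1/n. Asymptotically E[X] ~ (c³/6)·n^{3(1−α)} = (1³/6)·n^{1.5} → ∞; triangles are abundant w.h.p.

E[X] ≈ 291.012; in regime p = Θ(1/n^{1/2}) E[X] diverges (above the triangle threshold p ~ 1/n).


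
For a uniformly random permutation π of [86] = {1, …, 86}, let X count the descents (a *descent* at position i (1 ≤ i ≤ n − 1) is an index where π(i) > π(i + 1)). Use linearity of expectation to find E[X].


Write X = Σ X_I over i = 1, …, 85, with X_I the indicator of one descent.
There are 85 indicators.
For each fixed i, the pair (π(i), π(i+1)) is a uniformly random ordered pair of distinct values from {1, …, 86}; by symmetry P[π(i) > π(i+1)] = 1/2.
By linearity: E[X] = 85 · (1/2) = (86 − 1) · (1/2) = 85/2 ≈ 42.50000.

E[X] = 85/2 = 42.50000.


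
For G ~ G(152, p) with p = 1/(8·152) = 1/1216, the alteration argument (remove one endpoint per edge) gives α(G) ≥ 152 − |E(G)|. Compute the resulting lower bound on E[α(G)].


E[|E(G)|] = C(152, 2)·p = 11476 · (1/1216) = 151/16.
E[α(G)] ≥ n − E[|E(G)|] = 152 − 151/16 = 2281/16.
Numerically: ≈ 142.56250.
(This is only a lower bound; the true E[α(G)] may be larger.)

E[α(G)] ≥ 2281/16 ≈ 142.56250.
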